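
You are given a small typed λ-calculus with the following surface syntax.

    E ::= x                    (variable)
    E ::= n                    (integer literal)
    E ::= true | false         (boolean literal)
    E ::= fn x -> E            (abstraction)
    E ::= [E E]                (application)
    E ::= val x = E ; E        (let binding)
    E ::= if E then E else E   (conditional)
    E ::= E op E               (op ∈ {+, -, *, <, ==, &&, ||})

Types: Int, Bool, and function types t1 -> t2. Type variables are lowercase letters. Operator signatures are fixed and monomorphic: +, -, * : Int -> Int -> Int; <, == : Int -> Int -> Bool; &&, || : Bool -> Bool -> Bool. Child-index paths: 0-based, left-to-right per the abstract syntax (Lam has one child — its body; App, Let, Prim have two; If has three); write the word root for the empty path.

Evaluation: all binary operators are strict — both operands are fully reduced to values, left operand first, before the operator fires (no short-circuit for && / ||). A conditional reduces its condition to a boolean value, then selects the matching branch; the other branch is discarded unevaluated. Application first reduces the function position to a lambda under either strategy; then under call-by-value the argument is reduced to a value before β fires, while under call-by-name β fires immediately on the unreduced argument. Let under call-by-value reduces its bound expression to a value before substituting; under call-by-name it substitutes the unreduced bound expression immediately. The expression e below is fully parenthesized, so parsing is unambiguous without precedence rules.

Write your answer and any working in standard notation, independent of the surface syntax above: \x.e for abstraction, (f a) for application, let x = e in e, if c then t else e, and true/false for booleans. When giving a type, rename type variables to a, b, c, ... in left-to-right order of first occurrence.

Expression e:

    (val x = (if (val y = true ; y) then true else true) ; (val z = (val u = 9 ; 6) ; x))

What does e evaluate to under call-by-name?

Answer: true

Trace:
step 0: (let x = (if (let y = true in y) then true else true) in (let z = (let u = 9 in 6) in x))
step 1: [let@root] (let z = (let u = 9 in 6) in (if (let y = true in y) then true else true))
step 2: [let@root] (if (let y = true in y) then true else true)
step 3: [let@0] (if true then true else true)
step 4: [if@root] true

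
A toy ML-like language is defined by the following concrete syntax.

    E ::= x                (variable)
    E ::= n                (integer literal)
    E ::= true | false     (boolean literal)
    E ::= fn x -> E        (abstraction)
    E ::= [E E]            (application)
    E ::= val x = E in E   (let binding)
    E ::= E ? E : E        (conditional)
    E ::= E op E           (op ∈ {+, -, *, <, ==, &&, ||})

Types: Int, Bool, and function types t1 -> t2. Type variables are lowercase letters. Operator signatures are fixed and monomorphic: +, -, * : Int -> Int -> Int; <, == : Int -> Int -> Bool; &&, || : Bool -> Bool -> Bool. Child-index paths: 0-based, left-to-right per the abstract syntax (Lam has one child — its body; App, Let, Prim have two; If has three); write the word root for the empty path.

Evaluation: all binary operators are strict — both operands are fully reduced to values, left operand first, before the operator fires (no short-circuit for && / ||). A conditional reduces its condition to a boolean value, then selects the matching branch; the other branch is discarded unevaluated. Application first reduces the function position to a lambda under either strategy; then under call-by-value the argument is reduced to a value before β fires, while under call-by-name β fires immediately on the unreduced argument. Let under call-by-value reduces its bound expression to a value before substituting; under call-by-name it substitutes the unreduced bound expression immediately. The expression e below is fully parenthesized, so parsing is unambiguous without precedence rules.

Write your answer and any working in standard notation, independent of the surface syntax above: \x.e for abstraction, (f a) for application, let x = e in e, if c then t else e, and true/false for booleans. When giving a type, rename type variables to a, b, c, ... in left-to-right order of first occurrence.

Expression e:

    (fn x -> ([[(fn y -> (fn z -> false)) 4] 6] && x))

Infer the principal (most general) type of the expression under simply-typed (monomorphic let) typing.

Answer: Bool -> Bool

Trace:
\z._ : c -> Bool
\y._ : b -> c -> Bool
  unify b -> c -> Bool ~ Int -> d
  unify b ~ Int
  unify c -> Bool ~ d
_ _ : c -> Bool
  unify c -> Bool ~ Int -> e
  unify c ~ Int
  unify Bool ~ e
_ _ : Bool
  unify Bool ~ Bool
x : a
  unify a ~ Bool
\x._ : Bool -> Bool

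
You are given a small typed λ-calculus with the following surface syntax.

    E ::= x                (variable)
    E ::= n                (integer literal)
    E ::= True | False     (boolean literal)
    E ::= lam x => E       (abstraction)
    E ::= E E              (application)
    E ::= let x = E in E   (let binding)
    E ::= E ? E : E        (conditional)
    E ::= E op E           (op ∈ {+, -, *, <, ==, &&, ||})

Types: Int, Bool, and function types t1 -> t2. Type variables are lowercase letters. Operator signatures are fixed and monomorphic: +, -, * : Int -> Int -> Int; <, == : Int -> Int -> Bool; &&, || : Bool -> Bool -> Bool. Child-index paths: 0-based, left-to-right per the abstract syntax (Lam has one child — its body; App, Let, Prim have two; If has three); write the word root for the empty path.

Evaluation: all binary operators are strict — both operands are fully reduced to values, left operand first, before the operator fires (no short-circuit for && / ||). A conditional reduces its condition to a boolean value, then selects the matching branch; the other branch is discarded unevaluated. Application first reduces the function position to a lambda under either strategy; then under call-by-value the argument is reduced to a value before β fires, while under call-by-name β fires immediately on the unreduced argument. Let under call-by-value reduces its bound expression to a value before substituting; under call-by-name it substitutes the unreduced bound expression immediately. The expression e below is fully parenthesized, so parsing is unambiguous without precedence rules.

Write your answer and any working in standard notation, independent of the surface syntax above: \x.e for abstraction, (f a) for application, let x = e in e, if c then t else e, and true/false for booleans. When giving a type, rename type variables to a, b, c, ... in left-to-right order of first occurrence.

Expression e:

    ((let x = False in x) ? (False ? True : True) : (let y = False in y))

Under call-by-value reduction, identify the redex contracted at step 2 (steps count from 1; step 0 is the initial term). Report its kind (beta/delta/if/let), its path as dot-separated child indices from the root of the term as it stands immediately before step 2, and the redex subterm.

Answer: if at root : (if false then (if false then true else true) else (let y = false in y))

Derivation:
step 0: (if (let x = false in x) then (if false then true else true) else (let y = false in y))
step 1: [let@0] (if false then (if false then true else true) else (let y = false in y))
step 2: [if@root] (let y = false in y)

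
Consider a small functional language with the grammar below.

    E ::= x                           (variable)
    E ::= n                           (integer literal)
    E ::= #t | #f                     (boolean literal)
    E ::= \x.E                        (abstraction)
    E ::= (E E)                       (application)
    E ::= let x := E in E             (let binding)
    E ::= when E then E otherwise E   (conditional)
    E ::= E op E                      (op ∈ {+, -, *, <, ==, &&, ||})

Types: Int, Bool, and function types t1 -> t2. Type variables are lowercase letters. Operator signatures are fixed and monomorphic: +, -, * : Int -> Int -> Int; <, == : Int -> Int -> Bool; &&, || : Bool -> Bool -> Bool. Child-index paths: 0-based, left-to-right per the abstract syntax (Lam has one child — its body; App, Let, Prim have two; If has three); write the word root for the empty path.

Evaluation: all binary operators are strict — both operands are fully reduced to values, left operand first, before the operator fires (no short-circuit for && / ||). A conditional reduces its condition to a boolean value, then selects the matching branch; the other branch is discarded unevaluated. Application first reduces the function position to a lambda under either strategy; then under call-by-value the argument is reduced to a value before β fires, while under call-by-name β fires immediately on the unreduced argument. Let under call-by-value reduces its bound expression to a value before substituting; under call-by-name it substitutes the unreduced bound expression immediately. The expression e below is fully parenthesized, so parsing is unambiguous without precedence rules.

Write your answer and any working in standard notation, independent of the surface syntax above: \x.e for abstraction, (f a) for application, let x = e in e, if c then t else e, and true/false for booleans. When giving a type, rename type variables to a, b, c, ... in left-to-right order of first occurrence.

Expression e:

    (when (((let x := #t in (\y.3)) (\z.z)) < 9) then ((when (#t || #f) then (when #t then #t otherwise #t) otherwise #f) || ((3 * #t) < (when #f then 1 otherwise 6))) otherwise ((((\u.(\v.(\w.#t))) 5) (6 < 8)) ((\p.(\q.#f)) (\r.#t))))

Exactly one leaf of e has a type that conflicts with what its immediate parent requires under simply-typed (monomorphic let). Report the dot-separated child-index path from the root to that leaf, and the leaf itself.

Trace:
let x : Bool
\y._ : a -> Int
z : b
\z._ : b -> b
  unify a -> Int ~ (b -> b) -> c
  unify a ~ b -> b
  unify Int ~ c
_ _ : Int
  unify Int ~ Int
  unify Int ~ Int
  unify Bool ~ Bool
  unify Bool ~ Bool
  unify Bool ~ Bool
  unify Bool ~ Bool
  unify Bool ~ Bool
  unify Bool ~ Bool
  unify Bool ~ Bool
  unify Bool ~ Bool
  unify Int ~ Int
  unify Bool ~ Int
  FAIL: mismatch Bool ~ Int

Answer: 1.1.0.1 : true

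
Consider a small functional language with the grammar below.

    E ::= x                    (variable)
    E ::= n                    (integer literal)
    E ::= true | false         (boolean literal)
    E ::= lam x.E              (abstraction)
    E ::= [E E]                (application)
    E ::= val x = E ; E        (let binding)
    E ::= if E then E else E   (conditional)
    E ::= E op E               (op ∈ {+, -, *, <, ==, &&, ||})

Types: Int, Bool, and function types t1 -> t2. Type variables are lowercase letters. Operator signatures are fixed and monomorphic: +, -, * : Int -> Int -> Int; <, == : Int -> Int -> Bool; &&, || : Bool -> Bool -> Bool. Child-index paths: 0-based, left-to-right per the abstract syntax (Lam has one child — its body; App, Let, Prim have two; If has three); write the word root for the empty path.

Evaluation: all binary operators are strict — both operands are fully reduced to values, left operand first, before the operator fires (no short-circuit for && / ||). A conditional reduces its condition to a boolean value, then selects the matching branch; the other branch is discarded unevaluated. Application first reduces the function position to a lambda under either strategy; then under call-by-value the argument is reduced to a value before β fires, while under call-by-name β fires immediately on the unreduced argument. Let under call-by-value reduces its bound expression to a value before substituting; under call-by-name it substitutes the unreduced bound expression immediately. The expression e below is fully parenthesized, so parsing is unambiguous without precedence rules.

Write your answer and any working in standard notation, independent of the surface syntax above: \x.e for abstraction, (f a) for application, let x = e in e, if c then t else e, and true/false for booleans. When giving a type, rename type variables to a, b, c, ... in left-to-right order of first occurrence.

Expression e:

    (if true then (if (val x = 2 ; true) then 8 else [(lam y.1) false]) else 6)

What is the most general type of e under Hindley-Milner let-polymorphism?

Answer: Int

Derivation:
  unify Bool ~ Bool
let x : Int
  unify Bool ~ Bool
\y._ : a -> Int
  unify a -> Int ~ Bool -> b
  unify a ~ Bool
  unify Int ~ b
_ _ : Int
  unify Int ~ Int
  unify Int ~ Int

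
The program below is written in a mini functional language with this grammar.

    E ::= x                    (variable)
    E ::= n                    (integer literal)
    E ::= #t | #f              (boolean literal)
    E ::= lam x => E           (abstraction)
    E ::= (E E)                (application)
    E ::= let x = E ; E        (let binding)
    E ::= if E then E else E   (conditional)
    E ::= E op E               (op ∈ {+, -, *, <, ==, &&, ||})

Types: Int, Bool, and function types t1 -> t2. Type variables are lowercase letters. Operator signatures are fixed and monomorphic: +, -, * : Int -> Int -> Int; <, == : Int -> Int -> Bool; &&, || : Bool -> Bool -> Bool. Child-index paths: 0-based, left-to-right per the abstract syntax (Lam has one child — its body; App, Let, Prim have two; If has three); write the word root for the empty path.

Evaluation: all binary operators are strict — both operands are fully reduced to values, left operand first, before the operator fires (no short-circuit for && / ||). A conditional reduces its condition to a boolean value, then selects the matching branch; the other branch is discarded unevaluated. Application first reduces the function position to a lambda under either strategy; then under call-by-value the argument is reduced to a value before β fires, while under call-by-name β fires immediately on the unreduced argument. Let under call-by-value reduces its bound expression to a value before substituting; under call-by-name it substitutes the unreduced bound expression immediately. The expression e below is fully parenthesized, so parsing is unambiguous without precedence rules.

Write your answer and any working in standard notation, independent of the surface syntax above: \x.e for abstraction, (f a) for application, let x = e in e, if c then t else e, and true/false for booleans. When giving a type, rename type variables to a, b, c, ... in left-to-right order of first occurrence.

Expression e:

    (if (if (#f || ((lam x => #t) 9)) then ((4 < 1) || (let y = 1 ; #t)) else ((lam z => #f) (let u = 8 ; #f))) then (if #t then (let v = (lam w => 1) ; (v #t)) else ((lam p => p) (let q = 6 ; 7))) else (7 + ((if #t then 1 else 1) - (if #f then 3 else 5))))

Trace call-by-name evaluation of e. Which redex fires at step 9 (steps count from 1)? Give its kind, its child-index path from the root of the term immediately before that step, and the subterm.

Trace:
step 0: (if (if (false || ((\x.true) 9)) then ((4 < 1) || (let y = 1 in true)) else ((\z.false) (let u = 8 in false))) then (if true then (let v = (\w.1) in (v true)) else ((\p.p) (let q = 6 in 7))) else (7 + ((if true then 1 else 1) - (if false then 3 else 5))))
step 1: [beta@0.0.1] (if (if (false || true) then ((4 < 1) || (let y = 1 in true)) else ((\z.false) (let u = 8 in false))) then (if true then (let v = (\w.1) in (v true)) else ((\p.p) (let q = 6 in 7))) else (7 + ((if true then 1 else 1) - (if false then 3 else 5))))
step 2: [delta@0.0] (if (if true then ((4 < 1) || (let y = 1 in true)) else ((\z.false) (let u = 8 in false))) then (if true then (let v = (\w.1) in (v true)) else ((\p.p) (let q = 6 in 7))) else (7 + ((if true then 1 else 1) - (if false then 3 else 5))))
step 3: [if@0] (if ((4 < 1) || (let y = 1 in true)) then (if true then (let v = (\w.1) in (v true)) else ((\p.p) (let q = 6 in 7))) else (7 + ((if true then 1 else 1) - (if false then 3 else 5))))
step 4: [delta@0.0] (if (false || (let y = 1 in true)) then (if true then (let v = (\w.1) in (v true)) else ((\p.p) (let q = 6 in 7))) else (7 + ((if true then 1 else 1) - (if false then 3 else 5))))
step 5: [let@0.1] (if (false || true) then (if true then (let v = (\w.1) in (v true)) else ((\p.p) (let q = 6 in 7))) else (7 + ((if true then 1 else 1) - (if false then 3 else 5))))
step 6: [delta@0] (if true then (if true then (let v = (\w.1) in (v true)) else ((\p.p) (let q = 6 in 7))) else (7 + ((if true then 1 else 1) - (if false then 3 else 5))))
step 7: [if@root] (if true then (let v = (\w.1) in (v true)) else ((\p.p) (let q = 6 in 7)))
step 8: [if@root] (let v = (\w.1) in (v true))
step 9: [let@root] ((\w.1) true)

Answer: let at root : (let v = (\w.1) in (v true))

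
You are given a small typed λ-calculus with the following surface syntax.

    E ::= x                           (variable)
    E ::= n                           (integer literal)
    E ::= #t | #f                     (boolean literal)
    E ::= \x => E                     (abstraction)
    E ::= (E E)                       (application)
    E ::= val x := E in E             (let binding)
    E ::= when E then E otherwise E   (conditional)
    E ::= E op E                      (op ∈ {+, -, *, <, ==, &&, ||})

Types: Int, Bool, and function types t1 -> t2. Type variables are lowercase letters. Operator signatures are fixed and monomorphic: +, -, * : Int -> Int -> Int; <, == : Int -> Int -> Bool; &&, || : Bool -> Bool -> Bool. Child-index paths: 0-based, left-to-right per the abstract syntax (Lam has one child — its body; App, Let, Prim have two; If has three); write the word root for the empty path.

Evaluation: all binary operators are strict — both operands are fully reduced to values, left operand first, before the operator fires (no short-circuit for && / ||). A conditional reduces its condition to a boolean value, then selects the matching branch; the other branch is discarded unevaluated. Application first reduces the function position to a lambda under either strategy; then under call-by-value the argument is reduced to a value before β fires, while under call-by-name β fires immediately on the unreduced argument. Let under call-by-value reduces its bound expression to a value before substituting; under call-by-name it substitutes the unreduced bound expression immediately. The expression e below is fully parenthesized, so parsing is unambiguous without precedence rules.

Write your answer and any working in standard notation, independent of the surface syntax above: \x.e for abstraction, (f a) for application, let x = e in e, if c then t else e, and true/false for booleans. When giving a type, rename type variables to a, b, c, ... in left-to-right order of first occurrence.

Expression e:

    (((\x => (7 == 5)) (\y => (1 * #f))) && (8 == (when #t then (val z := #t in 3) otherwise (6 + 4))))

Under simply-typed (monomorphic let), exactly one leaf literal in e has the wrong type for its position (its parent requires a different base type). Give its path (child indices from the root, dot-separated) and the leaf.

Answer: 0.1.0.1 : false

Trace:
  unify Int ~ Int
  unify Int ~ Int
\x._ : a -> Bool
  unify Int ~ Int
  unify Bool ~ Int
  FAIL: mismatch Bool ~ Int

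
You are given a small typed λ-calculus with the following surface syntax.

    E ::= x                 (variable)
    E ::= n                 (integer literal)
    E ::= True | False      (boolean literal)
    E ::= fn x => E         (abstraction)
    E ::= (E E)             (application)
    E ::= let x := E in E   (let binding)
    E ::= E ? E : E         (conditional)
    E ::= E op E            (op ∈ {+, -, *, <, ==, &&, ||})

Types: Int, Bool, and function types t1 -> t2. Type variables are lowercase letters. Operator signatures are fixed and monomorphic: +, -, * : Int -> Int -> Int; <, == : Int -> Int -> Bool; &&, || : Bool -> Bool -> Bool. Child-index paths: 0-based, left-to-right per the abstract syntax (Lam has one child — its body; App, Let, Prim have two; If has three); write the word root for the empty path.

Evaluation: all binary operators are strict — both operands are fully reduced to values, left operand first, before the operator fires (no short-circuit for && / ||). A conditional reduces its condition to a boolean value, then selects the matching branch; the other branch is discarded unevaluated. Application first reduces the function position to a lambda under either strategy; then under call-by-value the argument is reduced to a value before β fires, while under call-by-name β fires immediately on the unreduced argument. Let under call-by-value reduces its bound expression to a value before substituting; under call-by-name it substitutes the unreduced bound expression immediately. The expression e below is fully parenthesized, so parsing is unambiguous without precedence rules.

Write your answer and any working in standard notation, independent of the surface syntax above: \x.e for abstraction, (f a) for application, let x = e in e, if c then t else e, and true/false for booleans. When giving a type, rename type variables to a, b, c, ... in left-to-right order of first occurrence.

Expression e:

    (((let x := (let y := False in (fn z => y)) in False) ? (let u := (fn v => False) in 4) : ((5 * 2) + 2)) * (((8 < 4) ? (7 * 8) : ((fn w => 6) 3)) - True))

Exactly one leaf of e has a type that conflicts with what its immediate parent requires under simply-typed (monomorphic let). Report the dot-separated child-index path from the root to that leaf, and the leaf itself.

Working:
let y : Bool
y : Bool
\z._ : a -> Bool
let x : a -> Bool
  unify Bool ~ Bool
\v._ : b -> Bool
let u : b -> Bool
  unify Int ~ Int
  unify Int ~ Int
  unify Int ~ Int
  unify Int ~ Int
  unify Int ~ Int
  unify Int ~ Int
  unify Int ~ Int
  unify Int ~ Int
  unify Bool ~ Bool
  unify Int ~ Int
  unify Int ~ Int
\w._ : c -> Int
  unify c -> Int ~ Int -> d
  unify c ~ Int
  unify Int ~ d
_ _ : Int
  unify Int ~ Int
  unify Int ~ Int
  unify Bool ~ Int
  FAIL: mismatch Bool ~ Int

Answer: 1.1 : true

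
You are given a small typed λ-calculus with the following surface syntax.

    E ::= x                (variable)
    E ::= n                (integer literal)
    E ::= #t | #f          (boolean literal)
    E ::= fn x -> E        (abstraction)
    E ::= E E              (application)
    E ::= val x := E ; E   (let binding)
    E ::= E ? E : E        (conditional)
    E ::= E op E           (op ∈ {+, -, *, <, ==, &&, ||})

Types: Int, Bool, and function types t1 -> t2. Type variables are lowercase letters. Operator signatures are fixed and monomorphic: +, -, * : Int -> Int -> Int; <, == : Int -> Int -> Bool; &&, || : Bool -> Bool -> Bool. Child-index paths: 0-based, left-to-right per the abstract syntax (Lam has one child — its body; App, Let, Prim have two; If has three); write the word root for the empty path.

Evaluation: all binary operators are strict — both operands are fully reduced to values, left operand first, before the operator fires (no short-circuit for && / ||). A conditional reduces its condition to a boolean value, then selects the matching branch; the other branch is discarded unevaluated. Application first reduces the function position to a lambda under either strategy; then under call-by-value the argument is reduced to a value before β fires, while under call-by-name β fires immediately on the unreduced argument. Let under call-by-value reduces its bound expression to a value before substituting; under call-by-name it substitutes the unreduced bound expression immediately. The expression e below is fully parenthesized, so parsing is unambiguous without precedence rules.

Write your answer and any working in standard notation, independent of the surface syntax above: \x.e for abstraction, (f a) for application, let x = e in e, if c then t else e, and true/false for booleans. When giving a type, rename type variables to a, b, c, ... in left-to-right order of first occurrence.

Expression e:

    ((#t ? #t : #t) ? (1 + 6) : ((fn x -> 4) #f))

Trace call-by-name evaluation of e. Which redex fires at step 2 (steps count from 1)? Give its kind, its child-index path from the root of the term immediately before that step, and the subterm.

Trace:
step 0: (if (if true then true else true) then (1 + 6) else ((\x.4) false))
step 1: [if@0] (if true then (1 + 6) else ((\x.4) false))
step 2: [if@root] (1 + 6)

Answer: if at root : (if true then (1 + 6) else ((\x.4) false))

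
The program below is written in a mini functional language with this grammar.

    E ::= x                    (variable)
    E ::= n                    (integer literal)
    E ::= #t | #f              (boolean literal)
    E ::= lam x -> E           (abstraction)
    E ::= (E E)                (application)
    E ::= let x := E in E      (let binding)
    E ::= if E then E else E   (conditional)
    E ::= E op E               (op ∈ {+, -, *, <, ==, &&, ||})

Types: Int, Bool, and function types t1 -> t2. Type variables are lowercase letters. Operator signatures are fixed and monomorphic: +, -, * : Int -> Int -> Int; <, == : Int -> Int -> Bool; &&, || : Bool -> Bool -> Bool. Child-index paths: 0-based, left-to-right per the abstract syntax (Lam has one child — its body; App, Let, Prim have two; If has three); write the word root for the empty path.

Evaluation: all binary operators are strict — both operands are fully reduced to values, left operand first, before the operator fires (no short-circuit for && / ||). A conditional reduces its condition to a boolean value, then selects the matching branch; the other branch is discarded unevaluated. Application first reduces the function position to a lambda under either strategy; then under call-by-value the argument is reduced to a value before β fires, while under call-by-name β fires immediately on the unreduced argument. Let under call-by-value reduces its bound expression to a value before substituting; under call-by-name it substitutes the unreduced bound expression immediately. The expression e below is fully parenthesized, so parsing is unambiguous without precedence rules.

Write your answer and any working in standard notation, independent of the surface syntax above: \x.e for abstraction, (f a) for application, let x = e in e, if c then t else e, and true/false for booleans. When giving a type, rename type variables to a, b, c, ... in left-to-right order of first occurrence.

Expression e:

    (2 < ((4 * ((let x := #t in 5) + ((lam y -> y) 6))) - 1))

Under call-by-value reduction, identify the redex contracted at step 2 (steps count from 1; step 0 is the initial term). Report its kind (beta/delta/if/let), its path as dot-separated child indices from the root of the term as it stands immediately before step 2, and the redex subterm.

Answer: beta at 1.0.1.1 : ((\y.y) 6)

Working:
step 0: (2 < ((4 * ((let x = true in 5) + ((\y.y) 6))) - 1))
step 1: [let@1.0.1.0] (2 < ((4 * (5 + ((\y.y) 6))) - 1))
step 2: [beta@1.0.1.1] (2 < ((4 * (5 + 6)) - 1))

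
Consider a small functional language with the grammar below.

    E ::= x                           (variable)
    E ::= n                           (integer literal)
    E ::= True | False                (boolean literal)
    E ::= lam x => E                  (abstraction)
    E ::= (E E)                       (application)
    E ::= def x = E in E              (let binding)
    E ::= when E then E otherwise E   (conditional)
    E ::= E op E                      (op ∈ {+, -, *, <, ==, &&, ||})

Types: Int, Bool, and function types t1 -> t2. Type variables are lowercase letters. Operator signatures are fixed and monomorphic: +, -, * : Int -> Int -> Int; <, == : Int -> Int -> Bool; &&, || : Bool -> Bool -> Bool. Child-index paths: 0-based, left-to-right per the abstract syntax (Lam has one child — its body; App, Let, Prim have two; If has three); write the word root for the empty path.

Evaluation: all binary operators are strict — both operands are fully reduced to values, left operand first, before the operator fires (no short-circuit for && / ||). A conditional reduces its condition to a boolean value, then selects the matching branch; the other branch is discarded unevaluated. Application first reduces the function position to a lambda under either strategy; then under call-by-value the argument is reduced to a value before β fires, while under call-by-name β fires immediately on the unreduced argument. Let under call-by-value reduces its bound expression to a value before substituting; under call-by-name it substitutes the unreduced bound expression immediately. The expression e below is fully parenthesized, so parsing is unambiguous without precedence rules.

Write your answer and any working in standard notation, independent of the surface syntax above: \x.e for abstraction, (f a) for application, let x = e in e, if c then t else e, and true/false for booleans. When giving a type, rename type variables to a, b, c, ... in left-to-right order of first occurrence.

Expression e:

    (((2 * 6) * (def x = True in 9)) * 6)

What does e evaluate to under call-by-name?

Answer: 648

Working:
step 0: (((2 * 6) * (let x = true in 9)) * 6)
step 1: [delta@0.0] ((12 * (let x = true in 9)) * 6)
step 2: [let@0.1] ((12 * 9) * 6)
step 3: [delta@0] (108 * 6)
step 4: [delta@root] 648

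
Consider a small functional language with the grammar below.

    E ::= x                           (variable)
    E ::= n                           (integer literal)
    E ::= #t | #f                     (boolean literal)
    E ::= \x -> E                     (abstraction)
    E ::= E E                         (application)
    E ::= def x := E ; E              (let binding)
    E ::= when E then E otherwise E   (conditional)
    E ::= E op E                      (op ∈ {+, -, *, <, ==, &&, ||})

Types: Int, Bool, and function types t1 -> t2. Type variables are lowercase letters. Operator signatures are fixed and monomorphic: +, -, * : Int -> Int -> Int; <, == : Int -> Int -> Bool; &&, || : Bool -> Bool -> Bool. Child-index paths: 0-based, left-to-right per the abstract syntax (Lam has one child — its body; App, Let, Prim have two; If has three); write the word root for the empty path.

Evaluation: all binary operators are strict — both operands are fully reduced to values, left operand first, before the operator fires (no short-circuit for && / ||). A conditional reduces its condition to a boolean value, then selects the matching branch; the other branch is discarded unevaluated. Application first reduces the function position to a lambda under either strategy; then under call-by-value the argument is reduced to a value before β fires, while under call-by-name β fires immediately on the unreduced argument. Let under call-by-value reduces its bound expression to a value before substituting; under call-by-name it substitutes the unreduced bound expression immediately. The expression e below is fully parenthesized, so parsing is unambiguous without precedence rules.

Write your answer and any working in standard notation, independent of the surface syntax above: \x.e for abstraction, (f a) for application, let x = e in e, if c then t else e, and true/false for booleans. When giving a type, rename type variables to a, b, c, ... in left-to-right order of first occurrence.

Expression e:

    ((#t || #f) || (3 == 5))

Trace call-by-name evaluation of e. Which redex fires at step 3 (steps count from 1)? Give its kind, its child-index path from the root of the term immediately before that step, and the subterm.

Answer: delta at root : (true || false)

Trace:
step 0: ((true || false) || (3 == 5))
step 1: [delta@0] (true || (3 == 5))
step 2: [delta@1] (true || false)
step 3: [delta@root] true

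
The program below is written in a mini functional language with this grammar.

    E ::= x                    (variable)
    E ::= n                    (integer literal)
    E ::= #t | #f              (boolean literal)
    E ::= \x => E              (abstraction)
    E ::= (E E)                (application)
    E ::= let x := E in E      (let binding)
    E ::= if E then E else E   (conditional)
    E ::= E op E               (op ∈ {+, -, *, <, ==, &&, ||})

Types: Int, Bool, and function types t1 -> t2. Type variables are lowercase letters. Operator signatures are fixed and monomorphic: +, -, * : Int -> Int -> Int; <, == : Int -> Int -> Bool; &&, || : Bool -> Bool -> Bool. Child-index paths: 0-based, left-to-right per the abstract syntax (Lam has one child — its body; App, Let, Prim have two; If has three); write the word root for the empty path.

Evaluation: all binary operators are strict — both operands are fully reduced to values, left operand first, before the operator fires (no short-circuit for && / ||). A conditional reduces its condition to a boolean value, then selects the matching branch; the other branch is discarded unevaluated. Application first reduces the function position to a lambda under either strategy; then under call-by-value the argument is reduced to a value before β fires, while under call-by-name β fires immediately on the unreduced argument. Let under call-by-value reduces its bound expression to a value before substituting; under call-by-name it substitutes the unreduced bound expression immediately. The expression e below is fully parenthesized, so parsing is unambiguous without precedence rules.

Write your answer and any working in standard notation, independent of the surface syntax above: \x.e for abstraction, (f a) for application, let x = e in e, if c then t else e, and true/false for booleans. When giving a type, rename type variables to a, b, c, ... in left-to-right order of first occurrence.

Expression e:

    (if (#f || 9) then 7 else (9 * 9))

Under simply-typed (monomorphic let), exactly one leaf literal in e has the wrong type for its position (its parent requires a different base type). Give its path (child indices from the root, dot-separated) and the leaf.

Derivation:
  unify Bool ~ Bool
  unify Int ~ Bool
  FAIL: mismatch Int ~ Bool

Answer: 0.1 : 9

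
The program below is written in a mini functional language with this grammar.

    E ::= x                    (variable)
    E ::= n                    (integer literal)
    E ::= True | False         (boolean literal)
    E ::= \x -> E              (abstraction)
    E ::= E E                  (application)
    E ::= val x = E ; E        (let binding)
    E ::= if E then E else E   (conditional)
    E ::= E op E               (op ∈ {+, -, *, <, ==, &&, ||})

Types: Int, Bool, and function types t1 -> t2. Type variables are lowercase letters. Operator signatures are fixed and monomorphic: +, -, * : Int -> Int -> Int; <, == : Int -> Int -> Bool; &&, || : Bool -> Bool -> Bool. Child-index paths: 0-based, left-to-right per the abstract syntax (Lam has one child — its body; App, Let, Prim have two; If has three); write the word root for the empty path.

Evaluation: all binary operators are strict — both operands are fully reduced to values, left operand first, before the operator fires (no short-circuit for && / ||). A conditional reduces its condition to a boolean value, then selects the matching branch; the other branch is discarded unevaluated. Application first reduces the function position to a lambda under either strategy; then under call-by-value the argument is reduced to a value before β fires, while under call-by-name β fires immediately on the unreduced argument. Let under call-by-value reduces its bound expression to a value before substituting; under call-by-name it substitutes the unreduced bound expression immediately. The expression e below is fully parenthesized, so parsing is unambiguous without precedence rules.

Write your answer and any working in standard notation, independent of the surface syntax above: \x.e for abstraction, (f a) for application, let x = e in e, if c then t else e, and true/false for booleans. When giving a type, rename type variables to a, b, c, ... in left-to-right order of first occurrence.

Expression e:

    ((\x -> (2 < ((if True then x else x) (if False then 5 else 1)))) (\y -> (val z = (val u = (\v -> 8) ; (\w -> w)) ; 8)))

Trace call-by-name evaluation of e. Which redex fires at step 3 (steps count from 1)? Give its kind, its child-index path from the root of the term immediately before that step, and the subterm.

Answer: beta at 1 : ((\y.(let z = (let u = (\v.8) in (\w.w)) in 8)) (if false then 5 else 1))

Trace:
step 0: ((\x.(2 < ((if true then x else x) (if false then 5 else 1)))) (\y.(let z = (let u = (\v.8) in (\w.w)) in 8)))
step 1: [beta@root] (2 < ((if true then (\y.(let z = (let u = (\v.8) in (\w.w)) in 8)) else (\y.(let z = (let u = (\v.8) in (\w.w)) in 8))) (if false then 5 else 1)))
step 2: [if@1.0] (2 < ((\y.(let z = (let u = (\v.8) in (\w.w)) in 8)) (if false then 5 else 1)))
step 3: [beta@1] (2 < (let z = (let u = (\v.8) in (\w.w)) in 8))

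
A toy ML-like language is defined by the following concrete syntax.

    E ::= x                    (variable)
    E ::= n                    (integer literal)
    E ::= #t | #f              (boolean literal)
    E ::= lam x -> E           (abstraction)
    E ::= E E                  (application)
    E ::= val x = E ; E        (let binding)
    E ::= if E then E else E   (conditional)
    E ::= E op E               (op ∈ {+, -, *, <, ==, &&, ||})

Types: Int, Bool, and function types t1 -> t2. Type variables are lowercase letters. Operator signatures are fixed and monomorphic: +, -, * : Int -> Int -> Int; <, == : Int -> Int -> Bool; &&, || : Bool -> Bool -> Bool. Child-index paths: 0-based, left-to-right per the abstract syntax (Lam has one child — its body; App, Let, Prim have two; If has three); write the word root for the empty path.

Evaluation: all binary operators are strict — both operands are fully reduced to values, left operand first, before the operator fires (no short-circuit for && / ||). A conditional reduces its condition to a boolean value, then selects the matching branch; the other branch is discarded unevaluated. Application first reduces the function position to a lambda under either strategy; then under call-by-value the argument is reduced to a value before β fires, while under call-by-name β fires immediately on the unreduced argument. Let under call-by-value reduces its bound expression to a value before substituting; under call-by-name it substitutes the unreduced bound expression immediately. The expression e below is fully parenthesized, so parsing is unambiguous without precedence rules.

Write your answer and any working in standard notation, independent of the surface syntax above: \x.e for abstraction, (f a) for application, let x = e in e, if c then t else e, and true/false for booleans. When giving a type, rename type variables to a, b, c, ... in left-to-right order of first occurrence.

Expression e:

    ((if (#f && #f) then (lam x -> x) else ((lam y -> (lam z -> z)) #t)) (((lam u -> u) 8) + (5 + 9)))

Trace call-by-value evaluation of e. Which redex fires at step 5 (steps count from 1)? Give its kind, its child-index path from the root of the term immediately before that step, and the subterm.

Trace:
step 0: ((if (false && false) then (\x.x) else ((\y.(\z.z)) true)) (((\u.u) 8) + (5 + 9)))
step 1: [delta@0.0] ((if false then (\x.x) else ((\y.(\z.z)) true)) (((\u.u) 8) + (5 + 9)))
step 2: [if@0] (((\y.(\z.z)) true) (((\u.u) 8) + (5 + 9)))
step 3: [beta@0] ((\z.z) (((\u.u) 8) + (5 + 9)))
step 4: [beta@1.0] ((\z.z) (8 + (5 + 9)))
step 5: [delta@1.1] ((\z.z) (8 + 14))

Answer: delta at 1.1 : (5 + 9)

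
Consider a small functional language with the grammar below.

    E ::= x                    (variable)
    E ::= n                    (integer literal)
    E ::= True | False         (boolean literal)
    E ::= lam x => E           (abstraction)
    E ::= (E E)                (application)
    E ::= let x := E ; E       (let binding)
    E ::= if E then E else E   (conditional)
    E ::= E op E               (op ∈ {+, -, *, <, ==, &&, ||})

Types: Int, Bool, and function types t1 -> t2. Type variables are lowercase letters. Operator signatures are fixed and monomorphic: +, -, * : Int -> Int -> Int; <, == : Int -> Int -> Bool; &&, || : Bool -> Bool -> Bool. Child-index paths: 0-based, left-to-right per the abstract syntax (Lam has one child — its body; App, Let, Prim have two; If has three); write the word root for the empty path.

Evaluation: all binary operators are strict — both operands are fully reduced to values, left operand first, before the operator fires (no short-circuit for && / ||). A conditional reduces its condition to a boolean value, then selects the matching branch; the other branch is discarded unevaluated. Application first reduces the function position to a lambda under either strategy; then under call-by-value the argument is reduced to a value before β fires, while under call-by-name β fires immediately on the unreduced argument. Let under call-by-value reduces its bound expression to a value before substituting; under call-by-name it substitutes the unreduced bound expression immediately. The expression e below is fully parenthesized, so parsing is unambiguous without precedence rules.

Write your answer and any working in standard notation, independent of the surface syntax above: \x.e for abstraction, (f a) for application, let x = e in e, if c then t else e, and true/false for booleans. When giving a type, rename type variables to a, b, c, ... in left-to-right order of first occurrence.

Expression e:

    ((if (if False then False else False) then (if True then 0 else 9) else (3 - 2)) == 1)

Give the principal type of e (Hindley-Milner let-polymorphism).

Working:
  unify Bool ~ Bool
  unify Bool ~ Bool
  unify Bool ~ Bool
  unify Bool ~ Bool
  unify Int ~ Int
  unify Int ~ Int
  unify Int ~ Int
  unify Int ~ Int
  unify Int ~ Int
  unify Int ~ Int

Answer: Bool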